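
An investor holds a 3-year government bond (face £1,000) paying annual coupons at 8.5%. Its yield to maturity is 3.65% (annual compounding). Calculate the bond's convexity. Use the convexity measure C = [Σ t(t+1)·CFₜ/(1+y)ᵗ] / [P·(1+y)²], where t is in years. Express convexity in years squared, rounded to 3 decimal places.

With y = 0.0365:
  t   CF        PV=CF/(1+0.0365)^t    t·PV        t(t+1)·PV
  1        85.00        82.0068        82.0068         164.0135
  2        85.00        79.1189       158.2378         474.7135
  3     1,085.00       974.3653     2,923.0960      11,692.3839
  Σ                  1,135.4910     3,163.3405      12,331.1109
P = 1,135.4910.
Convexity = Σ t(t+1)·PV / [P·(1+y)²] = 12,331.1109 / (1,135.4910 × 1.074332) = 10.10834.

10.108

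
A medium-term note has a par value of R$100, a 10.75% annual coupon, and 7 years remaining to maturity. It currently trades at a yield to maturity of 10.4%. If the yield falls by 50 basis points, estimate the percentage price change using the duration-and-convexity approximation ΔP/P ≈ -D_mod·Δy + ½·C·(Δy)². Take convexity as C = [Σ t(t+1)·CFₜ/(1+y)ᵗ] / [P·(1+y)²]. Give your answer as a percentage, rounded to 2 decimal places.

With y = 0.104:
  t   CF        PV=CF/(1+0.104)^t    t·PV        t(t+1)·PV
  1        10.75         9.7373         9.7373          19.4746
  2        10.75         8.8200        17.6401          52.9202
  3        10.75         7.9892        23.9675          95.8699
  4        10.75         7.2366        28.9462         144.7312
  5        10.75         6.5549        32.7743         196.6457
  6        10.75         5.9374        35.6242         249.3695
  7       110.75        55.4064       387.8451       3,102.7605
  Σ                    101.6817       536.5347       3,861.7716
P = 101.6817; D_Mac = 5.27661 yrs; D_mod = 4.77954 yrs; C = 31.16058.
Duration effect: -4.77954 × (-0.005) = +0.023898
Convexity effect: 0.5 × 31.16058 × (-0.005)² = +0.0003895
ΔP/P ≈ +0.023898 + 0.0003895 = +0.024287 = +2.4287%.

+2.43%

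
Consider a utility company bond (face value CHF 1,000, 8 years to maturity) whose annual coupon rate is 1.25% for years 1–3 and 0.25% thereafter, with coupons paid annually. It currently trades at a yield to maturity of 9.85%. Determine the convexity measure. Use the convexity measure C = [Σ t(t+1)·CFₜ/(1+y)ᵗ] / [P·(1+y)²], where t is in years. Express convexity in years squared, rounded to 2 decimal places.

55.99

With y = 0.0985:
  t   CF        PV=CF/(1+0.0985)^t    t·PV        t(t+1)·PV
  1        12.50        11.3792        11.3792          22.7583
  2        12.50        10.3588        20.7176          62.1529
  3        12.50         9.4300        28.2899         113.1595
  4         2.50         1.7169         6.8675          34.3376
  5         2.50         1.5629         7.8147          46.8879
  6         2.50         1.4228         8.5367          59.7570
  7         2.50         1.2952         9.0665          72.5317
  8     1,002.50       472.8070     3,782.4559      34,042.1035
  Σ                    509.9727     3,875.1279      34,453.6884
P = 509.9727.
Convexity = Σ t(t+1)·PV / [P·(1+y)²] = 34,453.6884 / (509.9727 × 1.206702) = 55.98719.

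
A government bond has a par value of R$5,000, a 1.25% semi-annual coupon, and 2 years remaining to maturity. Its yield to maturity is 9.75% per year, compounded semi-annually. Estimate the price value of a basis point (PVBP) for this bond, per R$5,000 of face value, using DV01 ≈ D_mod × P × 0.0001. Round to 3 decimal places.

Periodic yield y = 0.04875.
  t   CF        PV=CF/(1+0.04875)^t    t·PV
  1        31.25        29.7974        29.7974
  2        31.25        28.4123        56.8246
  3        31.25        27.0916        81.2747
  4     5,031.25     4,158.9912    16,635.9648
  Σ                  4,244.2924    16,803.8615
P = 4,244.2924; D_Mac = 3.95917 half-year periods = 1.97958 yrs; D_mod = 1.88756 yrs.
DV01 ≈ 1.88756 × 4,244.2924 × 0.0001 = 0.801138.

R$0.801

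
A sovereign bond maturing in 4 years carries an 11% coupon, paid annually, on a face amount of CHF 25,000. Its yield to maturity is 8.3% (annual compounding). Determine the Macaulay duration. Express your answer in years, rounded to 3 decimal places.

3.468 years

Periodic yield y = 0.083. Discount each cash flow and weight by its year:
  t   CF        PV=CF/(1+0.083)^t    t·PV
  1     2,750.00     2,539.2428     2,539.2428
  2     2,750.00     2,344.6379     4,689.2758
  3     2,750.00     2,164.9473     6,494.8418
  4    27,750.00    20,172.0094    80,688.0374
  Σ                 27,220.8374    94,411.3979
Price P = Σ PV = 27,220.8374.
Macaulay duration = Σ(t·PV) / P = 94,411.3979 / 27,220.8374 = 3.46835 years.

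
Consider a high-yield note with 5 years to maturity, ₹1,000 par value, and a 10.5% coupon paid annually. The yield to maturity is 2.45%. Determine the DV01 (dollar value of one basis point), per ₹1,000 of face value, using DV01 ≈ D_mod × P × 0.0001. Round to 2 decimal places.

₹0.57

Periodic yield y = 0.0245.
  t   CF        PV=CF/(1+0.0245)^t    t·PV
  1       105.00       102.4890       102.4890
  2       105.00       100.0381       200.0762
  3       105.00        97.6458       292.9373
  4       105.00        95.3107       381.2426
  5     1,105.00       979.0446     4,895.2229
  Σ                  1,374.5281     5,871.9680
P = 1,374.5281; D_Mac = 4.27199 yrs; D_mod = 4.16983 yrs.
DV01 ≈ 4.16983 × 1,374.5281 × 0.0001 = 0.573155.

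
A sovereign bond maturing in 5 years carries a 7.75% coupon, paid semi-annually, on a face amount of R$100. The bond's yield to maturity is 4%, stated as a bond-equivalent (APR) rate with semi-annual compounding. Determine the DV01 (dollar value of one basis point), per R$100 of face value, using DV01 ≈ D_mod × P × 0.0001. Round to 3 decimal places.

Periodic yield y = 0.02.
  t   CF        PV=CF/(1+0.02)^t    t·PV
  1        3.875         3.7990         3.7990
  2        3.875         3.7245         7.4491
  3        3.875         3.6515        10.9545
  4        3.875         3.5799        14.3196
  5        3.875         3.5097        17.5485
  6        3.875         3.4409        20.6453
  7        3.875         3.3734        23.6139
  8        3.875         3.3073        26.4582
  9        3.875         3.2424        29.1818
  10     103.875        85.2137       852.1368
  Σ                    116.8423     1,006.1068
P = 116.8423; D_Mac = 8.61081 half-year periods = 4.30540 yrs; D_mod = 4.22098 yrs.
DV01 ≈ 4.22098 × 116.8423 × 0.0001 = 0.049319.

R$0.049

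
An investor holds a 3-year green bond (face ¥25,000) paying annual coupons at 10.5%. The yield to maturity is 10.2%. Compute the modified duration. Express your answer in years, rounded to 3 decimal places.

2.473 years

Periodic yield y = 0.102. First find Macaulay duration:
  t   CF        PV=CF/(1+0.102)^t    t·PV
  1     2,625.00     2,382.0327     2,382.0327
  2     2,625.00     2,161.5541     4,323.1083
  3    27,625.00    20,642.2723    61,926.8170
  Σ                 25,185.8591    68,631.9579
P = 25,185.8591; Macaulay duration = 68,631.9579 / 25,185.8591 = 2.72502 years.
Modified duration = D_Mac / (1 + y) = 2.72502 / 1.102 = 2.47279 years.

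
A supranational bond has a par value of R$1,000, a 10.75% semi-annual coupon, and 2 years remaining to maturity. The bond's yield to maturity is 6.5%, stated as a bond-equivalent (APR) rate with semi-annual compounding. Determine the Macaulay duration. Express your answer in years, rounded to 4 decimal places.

1.8582 years

Periodic yield y = 0.0325. Discount each cash flow and weight by its period:
  t   CF        PV=CF/(1+0.0325)^t    t·PV
  1        53.75        52.0581        52.0581
  2        53.75        50.4195       100.8390
  3        53.75        48.8324       146.4973
  4     1,053.75       927.2084     3,708.8335
  Σ                  1,078.5184     4,008.2278
Price P = Σ PV = 1,078.5184.
Macaulay duration = Σ(t·PV) / P = 4,008.2278 / 1,078.5184 = 3.71642 half-year periods.
In years: 3.71642 / 2 = 1.85821 years.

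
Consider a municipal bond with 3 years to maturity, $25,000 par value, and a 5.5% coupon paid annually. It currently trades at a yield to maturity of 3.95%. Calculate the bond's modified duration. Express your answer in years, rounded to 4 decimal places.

2.7415 years

Periodic yield y = 0.0395. First find Macaulay duration:
  t   CF        PV=CF/(1+0.0395)^t    t·PV
  1     1,375.00     1,322.7513     1,322.7513
  2     1,375.00     1,272.4880     2,544.9761
  3    26,375.00    23,481.1297    70,443.3891
  Σ                 26,076.3691    74,311.1165
P = 26,076.3691; Macaulay duration = 74,311.1165 / 26,076.3691 = 2.84975 years.
Modified duration = D_Mac / (1 + y) = 2.84975 / 1.0395 = 2.74146 years.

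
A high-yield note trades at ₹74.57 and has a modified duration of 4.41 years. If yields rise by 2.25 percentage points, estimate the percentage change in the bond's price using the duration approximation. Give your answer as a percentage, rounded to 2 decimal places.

Duration approximation: ΔP/P ≈ -D_mod · Δy = -4.41 × (+0.0225) = -0.099225.
As a percentage: -9.9225%.

-9.92%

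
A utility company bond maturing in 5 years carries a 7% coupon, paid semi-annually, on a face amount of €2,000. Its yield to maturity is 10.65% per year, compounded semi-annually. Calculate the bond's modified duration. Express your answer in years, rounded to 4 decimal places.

4.0249 years

Periodic yield y = 0.05325. First find Macaulay duration:
  t   CF        PV=CF/(1+0.05325)^t    t·PV
  1        70.00        66.4610        66.4610
  2        70.00        63.1008       126.2017
  3        70.00        59.9106       179.7318
  4        70.00        56.8816       227.5266
  5        70.00        54.0058       270.0292
  6        70.00        51.2754       307.6525
  7        70.00        48.6830       340.7813
  8        70.00        46.2217       369.7739
  9        70.00        43.8849       394.9638
  10    2,070.00     1,232.1275    12,321.2755
  Σ                  1,722.5525    14,604.3973
P = 1,722.5525; Macaulay duration = 14,604.3973 / 1,722.5525 = 8.47835 half-year periods = 4.23917 years.
Modified duration = D_Mac / (1 + y) = 4.23917 / 1.05325 = 4.02485 years.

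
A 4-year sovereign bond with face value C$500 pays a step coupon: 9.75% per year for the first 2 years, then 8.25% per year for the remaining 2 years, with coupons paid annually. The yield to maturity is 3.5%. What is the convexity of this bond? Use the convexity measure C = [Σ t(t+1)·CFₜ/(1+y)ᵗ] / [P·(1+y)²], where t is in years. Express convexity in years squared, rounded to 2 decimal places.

With y = 0.035:
  t   CF        PV=CF/(1+0.035)^t    t·PV        t(t+1)·PV
  1        48.75        47.1014        47.1014          94.2029
  2        48.75        45.5086        91.0173         273.0519
  3        41.25        37.2051       111.6154         446.4616
  4       541.25       471.6681     1,886.6724       9,433.3621
  Σ                    601.4833     2,136.4066      10,247.0785
P = 601.4833.
Convexity = Σ t(t+1)·PV / [P·(1+y)²] = 10,247.0785 / (601.4833 × 1.071225) = 15.90361.

15.90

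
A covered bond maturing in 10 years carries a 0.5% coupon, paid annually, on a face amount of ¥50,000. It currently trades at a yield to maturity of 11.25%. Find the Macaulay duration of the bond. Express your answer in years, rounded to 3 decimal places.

Periodic yield y = 0.1125. Discount each cash flow and weight by its year:
  t   CF        PV=CF/(1+0.1125)^t    t·PV
  1       250.00       224.7191       224.7191
  2       250.00       201.9947       403.9894
  3       250.00       181.5683       544.7048
  4       250.00       163.2074       652.8297
  5       250.00       146.7033       733.5165
  6       250.00       131.8681       791.2089
  7       250.00       118.5332       829.7321
  8       250.00       106.5467       852.3733
  9       250.00        95.7723       861.9505
  10   50,250.00    17,303.5762   173,035.7619
  Σ                 18,674.4892   178,930.7863
Price P = Σ PV = 18,674.4892.
Macaulay duration = Σ(t·PV) / P = 178,930.7863 / 18,674.4892 = 9.58156 years.

9.582 years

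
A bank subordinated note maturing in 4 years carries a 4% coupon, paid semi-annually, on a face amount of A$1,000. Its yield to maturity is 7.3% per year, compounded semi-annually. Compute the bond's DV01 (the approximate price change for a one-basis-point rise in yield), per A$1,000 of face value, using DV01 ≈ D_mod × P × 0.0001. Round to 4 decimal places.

A$0.3181

Periodic yield y = 0.0365.
  t   CF        PV=CF/(1+0.0365)^t    t·PV
  1        20.00        19.2957        19.2957
  2        20.00        18.6162        37.2324
  3        20.00        17.9607        53.8820
  4        20.00        17.3282        69.3127
  5        20.00        16.7180        83.5898
  6        20.00        16.1292        96.7755
  7        20.00        15.5613       108.9288
  8     1,020.00       765.6772     6,125.4177
  Σ                    887.2864     6,594.4346
P = 887.2864; D_Mac = 7.43214 half-year periods = 3.71607 yrs; D_mod = 3.58521 yrs.
DV01 ≈ 3.58521 × 887.2864 × 0.0001 = 0.318111.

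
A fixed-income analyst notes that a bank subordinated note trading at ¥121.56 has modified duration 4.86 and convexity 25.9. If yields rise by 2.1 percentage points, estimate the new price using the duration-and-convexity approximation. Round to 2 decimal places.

¥109.85

Duration effect: -D_mod·Δy = -4.86 × (+0.021) = -0.102060
Convexity effect: ½·C·(Δy)² = 0.5 × 25.9 × (0.021)² = +0.00571095
ΔP/P ≈ -0.102060 + 0.00571095 = -0.09634905
New price ≈ 121.56 × (1 - 0.09634905) = 109.847809482.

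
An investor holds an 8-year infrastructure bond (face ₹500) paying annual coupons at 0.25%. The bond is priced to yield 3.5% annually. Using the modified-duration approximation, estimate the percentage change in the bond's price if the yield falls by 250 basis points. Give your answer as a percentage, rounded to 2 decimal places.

+19.13%

Periodic yield y = 0.035. Modified duration first:
  t   CF        PV=CF/(1+0.035)^t    t·PV
  1         1.25         1.2077         1.2077
  2         1.25         1.1669         2.3338
  3         1.25         1.1274         3.3823
  4         1.25         1.0893         4.3572
  5         1.25         1.0525         5.2623
  6         1.25         1.0169         6.1013
  7         1.25         0.9825         6.8774
  8       501.25       380.6550     3,045.2403
  Σ                    388.2982     3,074.7624
P = 388.2982; D_Mac = 7.91856 yrs; D_mod = 7.91856/(1+0.035) = 7.65078 yrs.
ΔP/P ≈ -D_mod · Δy = -7.65078 × (-0.025) = +0.191270 = +19.1270%.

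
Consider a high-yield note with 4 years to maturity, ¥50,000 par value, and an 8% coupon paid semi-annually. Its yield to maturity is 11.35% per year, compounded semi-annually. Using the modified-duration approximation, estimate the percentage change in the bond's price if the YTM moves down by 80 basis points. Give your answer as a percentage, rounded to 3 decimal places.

Periodic yield y = 0.05675. Modified duration first:
  t   CF        PV=CF/(1+0.05675)^t    t·PV
  1     2,000.00     1,892.5952     1,892.5952
  2     2,000.00     1,790.9583     3,581.9167
  3     2,000.00     1,694.7796     5,084.3388
  4     2,000.00     1,603.7659     6,415.0635
  5     2,000.00     1,517.6398     7,588.1991
  6     2,000.00     1,436.1389     8,616.8336
  7     2,000.00     1,359.0148     9,513.1039
  8    52,000.00    33,436.8450   267,494.7598
  Σ                 44,731.7376   310,186.8106
P = 44,731.7376; D_Mac = 6.93438 half-year periods = 3.46719 yrs; D_mod = 3.46719/(1+0.05675) = 3.28099 yrs.
ΔP/P ≈ -D_mod · Δy = -3.28099 × (-0.008) = +0.026248 = +2.6248%.

+2.625%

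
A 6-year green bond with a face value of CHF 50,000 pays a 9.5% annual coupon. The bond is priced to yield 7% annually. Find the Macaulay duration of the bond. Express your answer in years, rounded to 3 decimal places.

Periodic yield y = 0.07. Discount each cash flow and weight by its year:
  t   CF        PV=CF/(1+0.07)^t    t·PV
  1     4,750.00     4,439.2523     4,439.2523
  2     4,750.00     4,148.8340     8,297.6679
  3     4,750.00     3,877.4149    11,632.2447
  4     4,750.00     3,623.7523    14,495.0090
  5     4,750.00     3,386.6844    16,933.4218
  6    54,750.00    36,482.2368   218,893.4205
  Σ                 55,958.1746   274,691.0163
Price P = Σ PV = 55,958.1746.
Macaulay duration = Σ(t·PV) / P = 274,691.0163 / 55,958.1746 = 4.90886 years.

4.909 years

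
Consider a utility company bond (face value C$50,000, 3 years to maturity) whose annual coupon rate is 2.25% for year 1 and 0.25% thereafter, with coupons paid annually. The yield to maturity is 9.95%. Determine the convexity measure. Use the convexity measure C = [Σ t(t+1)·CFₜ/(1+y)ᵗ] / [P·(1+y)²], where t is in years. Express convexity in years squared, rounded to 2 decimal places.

9.70

With y = 0.0995:
  t   CF        PV=CF/(1+0.0995)^t    t·PV        t(t+1)·PV
  1     1,125.00     1,023.1924     1,023.1924       2,046.3847
  2       125.00       103.3998       206.7995         620.3986
  3    50,125.00    37,711.0552   113,133.1656     452,532.6623
  Σ                 38,837.6473   114,363.1575     455,199.4456
P = 38,837.6473.
Convexity = Σ t(t+1)·PV / [P·(1+y)²] = 455,199.4456 / (38,837.6473 × 1.208900) = 9.69524.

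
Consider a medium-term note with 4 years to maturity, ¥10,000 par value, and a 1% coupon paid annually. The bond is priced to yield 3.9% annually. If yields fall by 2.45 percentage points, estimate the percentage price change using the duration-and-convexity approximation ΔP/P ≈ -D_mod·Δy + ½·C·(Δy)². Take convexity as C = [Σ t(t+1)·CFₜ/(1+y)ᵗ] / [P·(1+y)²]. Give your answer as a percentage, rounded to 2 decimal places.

With y = 0.039:
  t   CF        PV=CF/(1+0.039)^t    t·PV        t(t+1)·PV
  1       100.00        96.2464        96.2464         192.4928
  2       100.00        92.6337       185.2674         555.8021
  3       100.00        89.1566       267.4697       1,069.8789
  4    10,100.00     8,666.8082    34,667.2326     173,336.1632
  Σ                  8,944.8448    35,216.2161     175,154.3369
P = 8,944.8448; D_Mac = 3.93704 yrs; D_mod = 3.78926 yrs; C = 18.13915.
Duration effect: -3.78926 × (-0.0245) = +0.092837
Convexity effect: 0.5 × 18.13915 × (-0.0245)² = +0.0054440
ΔP/P ≈ +0.092837 + 0.0054440 = +0.098281 = +9.8281%.

+9.83%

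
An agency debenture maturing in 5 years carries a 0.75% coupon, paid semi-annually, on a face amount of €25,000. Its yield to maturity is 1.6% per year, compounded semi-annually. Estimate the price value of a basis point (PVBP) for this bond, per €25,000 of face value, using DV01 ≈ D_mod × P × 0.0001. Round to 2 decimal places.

€11.69

Periodic yield y = 0.008.
  t   CF        PV=CF/(1+0.008)^t    t·PV
  1        93.75        93.0060        93.0060
  2        93.75        92.2678       184.5356
  3        93.75        91.5355       274.6066
  4        93.75        90.8091       363.2362
  5        93.75        90.0883       450.4417
  6        93.75        89.3734       536.2402
  7        93.75        88.6640       620.6483
  8        93.75        87.9604       703.6829
  9        93.75        87.2623       785.3604
  10   25,093.75    23,171.8253   231,718.2532
  Σ                 23,982.7920   235,730.0111
P = 23,982.7920; D_Mac = 9.82913 half-year periods = 4.91457 yrs; D_mod = 4.87556 yrs.
DV01 ≈ 4.87556 × 23,982.7920 × 0.0001 = 11.692957.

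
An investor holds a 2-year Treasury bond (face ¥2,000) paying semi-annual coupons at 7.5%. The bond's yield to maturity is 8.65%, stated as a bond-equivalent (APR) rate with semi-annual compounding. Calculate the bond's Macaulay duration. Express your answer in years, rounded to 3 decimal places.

1.893 years

Periodic yield y = 0.04325. Discount each cash flow and weight by its period:
  t   CF        PV=CF/(1+0.04325)^t    t·PV
  1        75.00        71.8907        71.8907
  2        75.00        68.9104       137.8207
  3        75.00        66.0535       198.1606
  4     2,075.00     1,751.7194     7,006.8774
  Σ                  1,958.5740     7,414.7494
Price P = Σ PV = 1,958.5740.
Macaulay duration = Σ(t·PV) / P = 7,414.7494 / 1,958.5740 = 3.78579 half-year periods.
In years: 3.78579 / 2 = 1.89289 years.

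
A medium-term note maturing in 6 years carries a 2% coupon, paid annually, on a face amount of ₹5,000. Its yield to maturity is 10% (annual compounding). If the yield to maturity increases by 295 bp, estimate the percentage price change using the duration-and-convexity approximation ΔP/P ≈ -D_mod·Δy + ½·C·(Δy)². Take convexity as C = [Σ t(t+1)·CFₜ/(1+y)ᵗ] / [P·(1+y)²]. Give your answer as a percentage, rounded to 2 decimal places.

-13.71%

With y = 0.1:
  t   CF        PV=CF/(1+0.1)^t    t·PV        t(t+1)·PV
  1       100.00        90.9091        90.9091         181.8182
  2       100.00        82.6446       165.2893         495.8678
  3       100.00        75.1315       225.3944         901.5778
  4       100.00        68.3013       273.2054       1,366.0269
  5       100.00        62.0921       310.4607       1,862.7640
  6     5,100.00     2,878.8170    17,272.9023     120,910.3158
  Σ                  3,257.8957    18,338.1611     125,718.3704
P = 3,257.8957; D_Mac = 5.62884 yrs; D_mod = 5.11712 yrs; C = 31.89159.
Duration effect: -5.11712 × (+0.0295) = -0.150955
Convexity effect: 0.5 × 31.89159 × (0.0295)² = +0.0138768
ΔP/P ≈ -0.150955 + 0.0138768 = -0.137078 = -13.7078%.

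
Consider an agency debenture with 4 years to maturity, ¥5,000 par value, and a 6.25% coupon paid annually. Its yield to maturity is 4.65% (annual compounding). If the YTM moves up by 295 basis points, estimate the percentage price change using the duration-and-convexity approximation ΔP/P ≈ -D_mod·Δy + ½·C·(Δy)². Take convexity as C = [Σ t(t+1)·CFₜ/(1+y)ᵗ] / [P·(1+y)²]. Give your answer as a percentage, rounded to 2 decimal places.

-9.64%

With y = 0.0465:
  t   CF        PV=CF/(1+0.0465)^t    t·PV        t(t+1)·PV
  1       312.50       298.6144       298.6144         597.2289
  2       312.50       285.3458       570.6917       1,712.0751
  3       312.50       272.6668       818.0005       3,272.0021
  4     5,312.50     4,429.3705    17,717.4821      88,587.4107
  Σ                  5,285.9977    19,404.7888      94,168.7167
P = 5,285.9977; D_Mac = 3.67098 yrs; D_mod = 3.50786 yrs; C = 16.26677.
Duration effect: -3.50786 × (+0.0295) = -0.103482
Convexity effect: 0.5 × 16.26677 × (0.0295)² = +0.0070781
ΔP/P ≈ -0.103482 + 0.0070781 = -0.096404 = -9.6404%.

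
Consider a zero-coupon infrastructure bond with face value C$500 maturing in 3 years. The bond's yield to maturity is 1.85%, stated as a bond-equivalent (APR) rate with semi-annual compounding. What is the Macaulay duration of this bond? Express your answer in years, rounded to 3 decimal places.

A zero-coupon bond has a single cash flow at maturity, so its Macaulay duration equals its maturity: 3 years.
(Equivalently: 6 semi-annual periods ÷ 2 = 3 years.)

3.000 years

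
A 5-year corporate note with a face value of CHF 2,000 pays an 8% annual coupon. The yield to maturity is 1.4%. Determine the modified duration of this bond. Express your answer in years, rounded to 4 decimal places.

Periodic yield y = 0.014. First find Macaulay duration:
  t   CF        PV=CF/(1+0.014)^t    t·PV
  1       160.00       157.7909       157.7909
  2       160.00       155.6124       311.2247
  3       160.00       153.4639       460.3916
  4       160.00       151.3450       605.3801
  5     2,160.00     2,014.9486    10,074.7431
  Σ                  2,633.1608    11,609.5304
P = 2,633.1608; Macaulay duration = 11,609.5304 / 2,633.1608 = 4.40897 years.
Modified duration = D_Mac / (1 + y) = 4.40897 / 1.014 = 4.34810 years.

4.3481 years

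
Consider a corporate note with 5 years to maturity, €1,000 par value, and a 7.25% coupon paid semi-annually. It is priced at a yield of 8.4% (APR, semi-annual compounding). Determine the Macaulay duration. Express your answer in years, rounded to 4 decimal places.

4.2616 years

Periodic yield y = 0.042. Discount each cash flow and weight by its period:
  t   CF        PV=CF/(1+0.042)^t    t·PV
  1        36.25        34.7889        34.7889
  2        36.25        33.3866        66.7733
  3        36.25        32.0409        96.1227
  4        36.25        30.7494       122.9977
  5        36.25        29.5100       147.5501
  6        36.25        28.3206       169.9233
  7        36.25        27.1790       190.2532
  8        36.25        26.0835       208.6682
  9        36.25        25.0322       225.2896
  10    1,036.25       686.7321     6,867.3211
  Σ                    953.8232     8,129.6880
Price P = Σ PV = 953.8232.
Macaulay duration = Σ(t·PV) / P = 8,129.6880 / 953.8232 = 8.52326 half-year periods.
In years: 8.52326 / 2 = 4.26163 years.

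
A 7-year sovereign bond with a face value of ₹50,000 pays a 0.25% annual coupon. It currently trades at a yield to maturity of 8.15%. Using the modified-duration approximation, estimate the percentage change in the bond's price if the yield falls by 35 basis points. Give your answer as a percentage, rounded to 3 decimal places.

Periodic yield y = 0.0815. Modified duration first:
  t   CF        PV=CF/(1+0.0815)^t    t·PV
  1       125.00       115.5802       115.5802
  2       125.00       106.8703       213.7406
  3       125.00        98.8167       296.4502
  4       125.00        91.3701       365.4802
  5       125.00        84.4846       422.4228
  6       125.00        78.1180       468.7077
  7    50,125.00    28,964.6790   202,752.7527
  Σ                 29,539.9188   204,635.1345
P = 29,539.9188; D_Mac = 6.92741 yrs; D_mod = 6.92741/(1+0.0815) = 6.40537 yrs.
ΔP/P ≈ -D_mod · Δy = -6.40537 × (-0.0035) = +0.022419 = +2.2419%.

+2.242%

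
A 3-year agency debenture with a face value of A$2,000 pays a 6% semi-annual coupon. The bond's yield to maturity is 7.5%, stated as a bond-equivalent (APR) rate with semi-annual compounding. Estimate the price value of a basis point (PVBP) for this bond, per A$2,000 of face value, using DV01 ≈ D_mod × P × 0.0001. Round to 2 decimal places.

A$0.52

Periodic yield y = 0.0375.
  t   CF        PV=CF/(1+0.0375)^t    t·PV
  1        60.00        57.8313        57.8313
  2        60.00        55.7410       111.4821
  3        60.00        53.7263       161.1789
  4        60.00        51.7844       207.1375
  5        60.00        49.9127       249.5633
  6     2,060.00     1,651.7282     9,910.3693
  Σ                  1,920.7239    10,697.5624
P = 1,920.7239; D_Mac = 5.56955 half-year periods = 2.78477 yrs; D_mod = 2.68412 yrs.
DV01 ≈ 2.68412 × 1,920.7239 × 0.0001 = 0.515545.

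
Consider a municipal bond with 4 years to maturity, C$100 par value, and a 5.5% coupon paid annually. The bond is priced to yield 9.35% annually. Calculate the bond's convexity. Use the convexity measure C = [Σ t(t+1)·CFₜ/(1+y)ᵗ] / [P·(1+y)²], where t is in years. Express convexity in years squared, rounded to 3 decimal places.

With y = 0.0935:
  t   CF        PV=CF/(1+0.0935)^t    t·PV        t(t+1)·PV
  1         5.50         5.0297         5.0297          10.0594
  2         5.50         4.5997         9.1993          27.5979
  3         5.50         4.2064        12.6191          50.4763
  4       105.50        73.7866       295.1463       1,475.7314
  Σ                     87.6223       321.9944       1,563.8650
P = 87.6223.
Convexity = Σ t(t+1)·PV / [P·(1+y)²] = 1,563.8650 / (87.6223 × 1.195742) = 14.92612.

14.926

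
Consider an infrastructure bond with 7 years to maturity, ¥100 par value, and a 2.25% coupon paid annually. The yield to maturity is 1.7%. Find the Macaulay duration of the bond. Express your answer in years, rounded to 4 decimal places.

Periodic yield y = 0.017. Discount each cash flow and weight by its year:
  t   CF        PV=CF/(1+0.017)^t    t·PV
  1         2.25         2.2124         2.2124
  2         2.25         2.1754         4.3508
  3         2.25         2.1390         6.4171
  4         2.25         2.1033         8.4132
  5         2.25         2.0681        10.3406
  6         2.25         2.0336        12.2014
  7       102.25        90.8692       636.0843
  Σ                    103.6010       680.0198
Price P = Σ PV = 103.6010.
Macaulay duration = Σ(t·PV) / P = 680.0198 / 103.6010 = 6.56383 years.

6.5638 years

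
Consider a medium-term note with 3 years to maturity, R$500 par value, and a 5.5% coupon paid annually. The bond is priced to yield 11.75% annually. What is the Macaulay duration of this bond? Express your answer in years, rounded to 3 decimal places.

2.832 years

Periodic yield y = 0.1175. Discount each cash flow and weight by its year:
  t   CF        PV=CF/(1+0.1175)^t    t·PV
  1        27.50        24.6085        24.6085
  2        27.50        22.0210        44.0421
  3       527.50       377.9896     1,133.9688
  Σ                    424.6191     1,202.6194
Price P = Σ PV = 424.6191.
Macaulay duration = Σ(t·PV) / P = 1,202.6194 / 424.6191 = 2.83223 years.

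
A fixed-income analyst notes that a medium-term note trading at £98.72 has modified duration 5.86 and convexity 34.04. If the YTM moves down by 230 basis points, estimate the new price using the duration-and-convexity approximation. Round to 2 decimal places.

£112.91

Duration effect: -D_mod·Δy = -5.86 × (-0.023) = +0.134780
Convexity effect: ½·C·(Δy)² = 0.5 × 34.04 × (-0.023)² = +0.00900358
ΔP/P ≈ +0.134780 + 0.00900358 = +0.14378358
New price ≈ 98.72 × (1 + 0.14378358) = 112.9143150176.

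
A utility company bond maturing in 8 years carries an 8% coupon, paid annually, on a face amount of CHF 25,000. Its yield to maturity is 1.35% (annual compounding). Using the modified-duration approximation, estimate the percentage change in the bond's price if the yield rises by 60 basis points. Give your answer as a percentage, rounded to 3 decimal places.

-3.887%

Periodic yield y = 0.0135. Modified duration first:
  t   CF        PV=CF/(1+0.0135)^t    t·PV
  1     2,000.00     1,973.3596     1,973.3596
  2     2,000.00     1,947.0741     3,894.1483
  3     2,000.00     1,921.1388     5,763.4163
  4     2,000.00     1,895.5489     7,582.1954
  5     2,000.00     1,870.2998     9,351.4991
  6     2,000.00     1,845.3871    11,072.3225
  7     2,000.00     1,820.8062    12,745.6434
  8    27,000.00    24,253.4620   194,027.6961
  Σ                 37,527.0765   246,410.2808
P = 37,527.0765; D_Mac = 6.56620 yrs; D_mod = 6.56620/(1+0.0135) = 6.47874 yrs.
ΔP/P ≈ -D_mod · Δy = -6.47874 × (+0.006) = -0.038872 = -3.8872%.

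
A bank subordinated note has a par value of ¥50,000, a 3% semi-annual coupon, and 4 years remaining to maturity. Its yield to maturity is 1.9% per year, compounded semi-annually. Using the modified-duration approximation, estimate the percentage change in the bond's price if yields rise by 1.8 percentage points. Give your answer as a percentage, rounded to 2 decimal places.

-6.78%

Periodic yield y = 0.0095. Modified duration first:
  t   CF        PV=CF/(1+0.0095)^t    t·PV
  1       750.00       742.9421       742.9421
  2       750.00       735.9505     1,471.9010
  3       750.00       729.0248     2,187.0744
  4       750.00       722.1642     2,888.6569
  5       750.00       715.3682     3,576.8411
  6       750.00       708.6362     4,251.8171
  7       750.00       701.9675     4,913.7724
  8    50,750.00    47,052.7987   376,422.3896
  Σ                 52,108.8522   396,455.3946
P = 52,108.8522; D_Mac = 7.60822 half-year periods = 3.80411 yrs; D_mod = 3.80411/(1+0.0095) = 3.76831 yrs.
ΔP/P ≈ -D_mod · Δy = -3.76831 × (+0.018) = -0.067830 = -6.7830%.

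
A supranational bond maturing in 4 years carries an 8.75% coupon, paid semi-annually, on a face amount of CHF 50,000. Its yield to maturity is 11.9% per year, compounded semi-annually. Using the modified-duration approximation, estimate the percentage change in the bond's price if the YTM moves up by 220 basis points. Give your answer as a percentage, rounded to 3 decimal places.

-7.114%

Periodic yield y = 0.0595. Modified duration first:
  t   CF        PV=CF/(1+0.0595)^t    t·PV
  1     2,187.50     2,064.6531     2,064.6531
  2     2,187.50     1,948.7052     3,897.4104
  3     2,187.50     1,839.2687     5,517.8061
  4     2,187.50     1,735.9780     6,943.9120
  5     2,187.50     1,638.4880     8,192.4398
  6     2,187.50     1,546.4728     9,278.8370
  7     2,187.50     1,459.6251    10,217.3760
  8    52,187.50    32,866.9046   262,935.2369
  Σ                 45,100.0956   309,047.6713
P = 45,100.0956; D_Mac = 6.85248 half-year periods = 3.42624 yrs; D_mod = 3.42624/(1+0.0595) = 3.23383 yrs.
ΔP/P ≈ -D_mod · Δy = -3.23383 × (+0.022) = -0.071144 = -7.1144%.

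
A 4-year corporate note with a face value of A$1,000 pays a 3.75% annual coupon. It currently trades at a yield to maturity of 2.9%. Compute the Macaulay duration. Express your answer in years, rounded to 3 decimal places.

3.792 years

Periodic yield y = 0.029. Discount each cash flow and weight by its year:
  t   CF        PV=CF/(1+0.029)^t    t·PV
  1        37.50        36.4431        36.4431
  2        37.50        35.4161        70.8322
  3        37.50        34.4180       103.2539
  4     1,037.50       925.3938     3,701.5754
  Σ                  1,031.6710     3,912.1046
Price P = Σ PV = 1,031.6710.
Macaulay duration = Σ(t·PV) / P = 3,912.1046 / 1,031.6710 = 3.79201 years.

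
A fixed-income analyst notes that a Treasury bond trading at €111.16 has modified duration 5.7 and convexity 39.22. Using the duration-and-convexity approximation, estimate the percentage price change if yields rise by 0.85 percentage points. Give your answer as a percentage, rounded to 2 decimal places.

-4.70%

Duration effect: -D_mod·Δy = -5.7 × (+0.0085) = -0.048450
Convexity effect: ½·C·(Δy)² = 0.5 × 39.22 × (0.0085)² = +0.0014168225
ΔP/P ≈ -0.048450 + 0.0014168225 = -0.0470331775
= -4.70331775%.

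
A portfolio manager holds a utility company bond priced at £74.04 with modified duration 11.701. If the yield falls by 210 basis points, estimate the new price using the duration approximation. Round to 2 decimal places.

£92.23

Duration approximation: ΔP/P ≈ -D_mod · Δy = -11.701 × (-0.021) = +0.245721.
New price ≈ 74.04 × (1 + 0.245721) = 92.23318284.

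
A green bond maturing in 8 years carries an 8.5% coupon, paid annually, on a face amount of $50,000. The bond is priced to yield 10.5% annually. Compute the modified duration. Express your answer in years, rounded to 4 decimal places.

Periodic yield y = 0.105. First find Macaulay duration:
  t   CF        PV=CF/(1+0.105)^t    t·PV
  1     4,250.00     3,846.1538     3,846.1538
  2     4,250.00     3,480.6822     6,961.3644
  3     4,250.00     3,149.9387     9,449.8160
  4     4,250.00     2,850.6232    11,402.4929
  5     4,250.00     2,579.7495    12,898.7476
  6     4,250.00     2,334.6149    14,007.6897
  7     4,250.00     2,112.7737    14,789.4160
  8    54,250.00    24,406.2760   195,250.2081
  Σ                 44,760.8121   268,605.8884
P = 44,760.8121; Macaulay duration = 268,605.8884 / 44,760.8121 = 6.00092 years.
Modified duration = D_Mac / (1 + y) = 6.00092 / 1.105 = 5.43069 years.

5.4307 years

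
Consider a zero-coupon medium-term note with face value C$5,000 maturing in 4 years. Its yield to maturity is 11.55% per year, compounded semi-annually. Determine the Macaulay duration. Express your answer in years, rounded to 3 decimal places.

4.000 years

A zero-coupon bond has a single cash flow at maturity, so its Macaulay duration equals its maturity: 4 years.
(Equivalently: 8 semi-annual periods ÷ 2 = 4 years.)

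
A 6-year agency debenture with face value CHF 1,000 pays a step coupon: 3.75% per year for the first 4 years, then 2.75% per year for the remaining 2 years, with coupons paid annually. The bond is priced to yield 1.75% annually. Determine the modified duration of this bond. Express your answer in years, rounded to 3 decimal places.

5.420 years

Periodic yield y = 0.0175. First find Macaulay duration:
  t   CF        PV=CF/(1+0.0175)^t    t·PV
  1        37.50        36.8550        36.8550
  2        37.50        36.2212        72.4423
  3        37.50        35.5982       106.7946
  4        37.50        34.9859       139.9438
  5        27.50        25.2151       126.0755
  6     1,027.50       925.9240     5,555.5438
  Σ                  1,094.7994     6,037.6550
P = 1,094.7994; Macaulay duration = 6,037.6550 / 1,094.7994 = 5.51485 years.
Modified duration = D_Mac / (1 + y) = 5.51485 / 1.0175 = 5.42000 years.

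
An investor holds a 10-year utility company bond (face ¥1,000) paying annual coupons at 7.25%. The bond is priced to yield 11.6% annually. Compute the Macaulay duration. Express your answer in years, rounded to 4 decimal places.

Periodic yield y = 0.116. Discount each cash flow and weight by its year:
  t   CF        PV=CF/(1+0.116)^t    t·PV
  1        72.50        64.9642        64.9642
  2        72.50        58.2116       116.4232
  3        72.50        52.1609       156.4828
  4        72.50        46.7392       186.9568
  5        72.50        41.8810       209.4050
  6        72.50        37.5278       225.1667
  7        72.50        33.6270       235.3893
  8        72.50        30.1318       241.0541
  9        72.50        26.9998       242.9980
  10    1,072.50       357.8948     3,578.9477
  Σ                    750.1380     5,257.7877
Price P = Σ PV = 750.1380.
Macaulay duration = Σ(t·PV) / P = 5,257.7877 / 750.1380 = 7.00909 years.

7.0091 years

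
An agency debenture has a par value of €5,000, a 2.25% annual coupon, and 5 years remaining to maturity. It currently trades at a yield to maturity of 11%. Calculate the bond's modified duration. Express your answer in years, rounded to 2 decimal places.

4.26 years

Periodic yield y = 0.11. First find Macaulay duration:
  t   CF        PV=CF/(1+0.11)^t    t·PV
  1       112.50       101.3514       101.3514
  2       112.50        91.3075       182.6150
  3       112.50        82.2590       246.7771
  4       112.50        74.1072       296.4289
  5     5,112.50     3,034.0199    15,170.0996
  Σ                  3,383.0451    15,997.2720
P = 3,383.0451; Macaulay duration = 15,997.2720 / 3,383.0451 = 4.72866 years.
Modified duration = D_Mac / (1 + y) = 4.72866 / 1.11 = 4.26005 years.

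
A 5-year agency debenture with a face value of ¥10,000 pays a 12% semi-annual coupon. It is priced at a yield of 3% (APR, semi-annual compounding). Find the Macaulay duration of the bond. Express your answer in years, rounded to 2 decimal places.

4.10 years

Periodic yield y = 0.015. Discount each cash flow and weight by its period:
  t   CF        PV=CF/(1+0.015)^t    t·PV
  1       600.00       591.1330       591.1330
  2       600.00       582.3970     1,164.7941
  3       600.00       573.7902     1,721.3706
  4       600.00       565.3105     2,261.2422
  5       600.00       556.9562     2,784.7810
  6       600.00       548.7253     3,292.3519
  7       600.00       540.6161     3,784.3125
  8       600.00       532.6267     4,261.0134
  9       600.00       524.7553     4,722.7981
  10   10,600.00     9,133.6727    91,336.7266
  Σ                 14,149.9830   115,920.5233
Price P = Σ PV = 14,149.9830.
Macaulay duration = Σ(t·PV) / P = 115,920.5233 / 14,149.9830 = 8.19227 half-year periods.
In years: 8.19227 / 2 = 4.09614 years.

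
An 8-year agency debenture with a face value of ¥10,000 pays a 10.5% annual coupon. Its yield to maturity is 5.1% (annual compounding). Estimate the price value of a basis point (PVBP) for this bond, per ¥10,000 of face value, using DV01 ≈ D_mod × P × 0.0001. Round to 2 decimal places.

¥7.84

Periodic yield y = 0.051.
  t   CF        PV=CF/(1+0.051)^t    t·PV
  1     1,050.00       999.0485       999.0485
  2     1,050.00       950.5695     1,901.1390
  3     1,050.00       904.4429     2,713.3287
  4     1,050.00       860.5546     3,442.2184
  5     1,050.00       818.7960     4,093.9801
  6     1,050.00       779.0638     4,674.3826
  7     1,050.00       741.2595     5,188.8167
  8    11,050.00     7,422.3350    59,378.6797
  Σ                 13,476.0698    82,391.5936
P = 13,476.0698; D_Mac = 6.11392 yrs; D_mod = 5.81724 yrs.
DV01 ≈ 5.81724 × 13,476.0698 × 0.0001 = 7.839352.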